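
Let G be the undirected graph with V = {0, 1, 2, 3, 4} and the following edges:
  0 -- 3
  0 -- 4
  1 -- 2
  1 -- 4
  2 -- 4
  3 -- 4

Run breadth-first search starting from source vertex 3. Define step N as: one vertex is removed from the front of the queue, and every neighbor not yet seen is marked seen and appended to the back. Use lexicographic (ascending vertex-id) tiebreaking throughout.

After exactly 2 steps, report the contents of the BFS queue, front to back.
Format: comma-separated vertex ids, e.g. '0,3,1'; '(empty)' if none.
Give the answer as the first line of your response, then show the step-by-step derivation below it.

4

step 1: dequeue 3; queue=[0,4]; order=3
step 2: dequeue 0; queue=[4]; order=3,0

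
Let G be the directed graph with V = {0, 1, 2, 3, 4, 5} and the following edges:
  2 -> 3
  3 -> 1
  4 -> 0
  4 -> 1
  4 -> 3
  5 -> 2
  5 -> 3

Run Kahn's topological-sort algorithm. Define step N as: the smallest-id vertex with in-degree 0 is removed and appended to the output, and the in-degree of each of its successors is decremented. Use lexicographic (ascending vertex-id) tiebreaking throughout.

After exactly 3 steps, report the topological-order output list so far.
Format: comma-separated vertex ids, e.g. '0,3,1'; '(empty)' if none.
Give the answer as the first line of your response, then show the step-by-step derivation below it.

4,0,5

step 1: output 4; order=[4]; indeg=(0,1,1,2,0,0)
step 2: output 0; order=[4,0]; indeg=(0,1,1,2,0,0)
step 3: output 5; order=[4,0,5]; indeg=(0,1,0,1,0,0)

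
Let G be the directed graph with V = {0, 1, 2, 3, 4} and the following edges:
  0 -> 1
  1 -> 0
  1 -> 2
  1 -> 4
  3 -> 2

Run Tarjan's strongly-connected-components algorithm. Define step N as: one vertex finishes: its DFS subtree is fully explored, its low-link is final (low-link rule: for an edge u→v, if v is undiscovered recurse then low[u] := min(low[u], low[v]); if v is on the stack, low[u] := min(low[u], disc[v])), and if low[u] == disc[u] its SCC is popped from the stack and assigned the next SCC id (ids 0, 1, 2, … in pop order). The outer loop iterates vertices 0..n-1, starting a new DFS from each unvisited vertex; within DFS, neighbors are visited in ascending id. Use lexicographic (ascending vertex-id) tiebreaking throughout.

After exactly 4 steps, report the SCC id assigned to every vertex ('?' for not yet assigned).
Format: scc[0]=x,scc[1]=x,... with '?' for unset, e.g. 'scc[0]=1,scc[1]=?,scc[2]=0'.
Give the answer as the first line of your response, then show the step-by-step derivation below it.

scc[0]=2,scc[1]=2,scc[2]=0,scc[3]=?,scc[4]=1

step 1: low=(low[0]=0,low[1]=0,low[2]=2,low[3]=?,low[4]=?); scc=(scc[0]=?,scc[1]=?,scc[2]=0,scc[3]=?,scc[4]=?)
step 2: low=(low[0]=0,low[1]=0,low[2]=2,low[3]=?,low[4]=3); scc=(scc[0]=?,scc[1]=?,scc[2]=0,scc[3]=?,scc[4]=1)
step 3: low=(low[0]=0,low[1]=0,low[2]=2,low[3]=?,low[4]=3); scc=(scc[0]=?,scc[1]=?,scc[2]=0,scc[3]=?,scc[4]=1)
step 4: low=(low[0]=0,low[1]=0,low[2]=2,low[3]=?,low[4]=3); scc=(scc[0]=2,scc[1]=2,scc[2]=0,scc[3]=?,scc[4]=1)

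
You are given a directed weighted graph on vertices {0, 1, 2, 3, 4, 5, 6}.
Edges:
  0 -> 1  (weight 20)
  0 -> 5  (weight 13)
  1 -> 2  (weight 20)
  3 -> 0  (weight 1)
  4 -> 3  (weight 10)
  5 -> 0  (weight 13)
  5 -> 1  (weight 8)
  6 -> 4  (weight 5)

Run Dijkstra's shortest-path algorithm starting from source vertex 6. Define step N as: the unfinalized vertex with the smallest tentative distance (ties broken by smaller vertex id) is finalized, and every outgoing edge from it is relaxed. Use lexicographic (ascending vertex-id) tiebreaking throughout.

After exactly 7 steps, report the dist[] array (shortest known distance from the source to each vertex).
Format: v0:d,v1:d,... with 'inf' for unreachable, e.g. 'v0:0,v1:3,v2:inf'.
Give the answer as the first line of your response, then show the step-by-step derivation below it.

v0:16,v1:36,v2:56,v3:15,v4:5,v5:29,v6:0

step 1: dist = v0:inf,v1:inf,v2:inf,v3:inf,v4:5,v5:inf,v6:0
step 2: dist = v0:inf,v1:inf,v2:inf,v3:15,v4:5,v5:inf,v6:0
step 3: dist = v0:16,v1:inf,v2:inf,v3:15,v4:5,v5:inf,v6:0
step 4: dist = v0:16,v1:36,v2:inf,v3:15,v4:5,v5:29,v6:0
step 5: dist = v0:16,v1:36,v2:inf,v3:15,v4:5,v5:29,v6:0
step 6: dist = v0:16,v1:36,v2:56,v3:15,v4:5,v5:29,v6:0
step 7: dist = v0:16,v1:36,v2:56,v3:15,v4:5,v5:29,v6:0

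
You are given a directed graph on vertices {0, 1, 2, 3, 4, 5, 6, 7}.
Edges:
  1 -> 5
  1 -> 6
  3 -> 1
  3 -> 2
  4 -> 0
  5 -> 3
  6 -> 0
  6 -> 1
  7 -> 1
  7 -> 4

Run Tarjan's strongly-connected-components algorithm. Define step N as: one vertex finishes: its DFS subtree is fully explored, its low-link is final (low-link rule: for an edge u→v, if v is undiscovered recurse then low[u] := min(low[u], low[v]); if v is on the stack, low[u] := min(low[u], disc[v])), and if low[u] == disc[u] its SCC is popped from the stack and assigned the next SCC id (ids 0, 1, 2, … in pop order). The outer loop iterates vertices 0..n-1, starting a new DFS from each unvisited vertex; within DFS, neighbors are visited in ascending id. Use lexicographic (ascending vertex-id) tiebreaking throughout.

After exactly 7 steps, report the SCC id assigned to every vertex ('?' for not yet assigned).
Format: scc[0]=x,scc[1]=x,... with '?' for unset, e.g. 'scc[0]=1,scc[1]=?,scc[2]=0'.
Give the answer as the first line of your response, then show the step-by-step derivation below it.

scc[0]=0,scc[1]=2,scc[2]=1,scc[3]=2,scc[4]=3,scc[5]=2,scc[6]=2,scc[7]=?

step 1: low=(low[0]=0,low[1]=?,low[2]=?,low[3]=?,low[4]=?,low[5]=?,low[6]=?,low[7]=?); scc=(scc[0]=0,scc[1]=?,scc[2]=?,scc[3]=?,scc[4]=?,scc[5]=?,scc[6]=?,scc[7]=?)
step 2: low=(low[0]=0,low[1]=1,low[2]=4,low[3]=1,low[4]=?,low[5]=2,low[6]=?,low[7]=?); scc=(scc[0]=0,scc[1]=?,scc[2]=1,scc[3]=?,scc[4]=?,scc[5]=?,scc[6]=?,scc[7]=?)
step 3: low=(low[0]=0,low[1]=1,low[2]=4,low[3]=1,low[4]=?,low[5]=2,low[6]=?,low[7]=?); scc=(scc[0]=0,scc[1]=?,scc[2]=1,scc[3]=?,scc[4]=?,scc[5]=?,scc[6]=?,scc[7]=?)
step 4: low=(low[0]=0,low[1]=1,low[2]=4,low[3]=1,low[4]=?,low[5]=1,low[6]=?,low[7]=?); scc=(scc[0]=0,scc[1]=?,scc[2]=1,scc[3]=?,scc[4]=?,scc[5]=?,scc[6]=?,scc[7]=?)
step 5: low=(low[0]=0,low[1]=1,low[2]=4,low[3]=1,low[4]=?,low[5]=1,low[6]=1,low[7]=?); scc=(scc[0]=0,scc[1]=?,scc[2]=1,scc[3]=?,scc[4]=?,scc[5]=?,scc[6]=?,scc[7]=?)
step 6: low=(low[0]=0,low[1]=1,low[2]=4,low[3]=1,low[4]=?,low[5]=1,low[6]=1,low[7]=?); scc=(scc[0]=0,scc[1]=2,scc[2]=1,scc[3]=2,scc[4]=?,scc[5]=2,scc[6]=2,scc[7]=?)
step 7: low=(low[0]=0,low[1]=1,low[2]=4,low[3]=1,low[4]=6,low[5]=1,low[6]=1,low[7]=?); scc=(scc[0]=0,scc[1]=2,scc[2]=1,scc[3]=2,scc[4]=3,scc[5]=2,scc[6]=2,scc[7]=?)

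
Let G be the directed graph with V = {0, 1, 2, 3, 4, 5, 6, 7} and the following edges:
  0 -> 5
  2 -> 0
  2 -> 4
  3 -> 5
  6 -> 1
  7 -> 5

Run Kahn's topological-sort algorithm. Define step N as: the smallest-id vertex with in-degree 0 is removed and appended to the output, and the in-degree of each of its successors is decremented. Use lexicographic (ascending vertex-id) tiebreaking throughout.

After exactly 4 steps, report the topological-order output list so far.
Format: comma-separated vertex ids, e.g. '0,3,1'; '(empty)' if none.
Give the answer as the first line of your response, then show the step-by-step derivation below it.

2,0,3,4

step 1: output 2; order=[2]; indeg=(0,1,0,0,0,3,0,0)
step 2: output 0; order=[2,0]; indeg=(0,1,0,0,0,2,0,0)
step 3: output 3; order=[2,0,3]; indeg=(0,1,0,0,0,1,0,0)
step 4: output 4; order=[2,0,3,4]; indeg=(0,1,0,0,0,1,0,0)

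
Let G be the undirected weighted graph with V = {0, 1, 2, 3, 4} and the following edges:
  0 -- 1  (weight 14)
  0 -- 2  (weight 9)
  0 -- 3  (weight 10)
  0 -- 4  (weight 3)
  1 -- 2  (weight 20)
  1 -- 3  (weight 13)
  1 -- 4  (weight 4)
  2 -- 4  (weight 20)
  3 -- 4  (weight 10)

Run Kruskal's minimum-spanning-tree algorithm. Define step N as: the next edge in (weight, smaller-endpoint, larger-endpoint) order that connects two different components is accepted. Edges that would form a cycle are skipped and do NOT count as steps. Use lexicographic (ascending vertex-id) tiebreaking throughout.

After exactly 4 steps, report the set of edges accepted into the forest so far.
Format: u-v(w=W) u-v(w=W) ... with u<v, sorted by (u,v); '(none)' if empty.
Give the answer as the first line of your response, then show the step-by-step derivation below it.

0-2(w=9) 0-3(w=10) 0-4(w=3) 1-4(w=4)

step 1: add edge 0-4 (w=3); MST = {0-4(w=3)}
step 2: add edge 1-4 (w=4); MST = {0-4(w=3) 1-4(w=4)}
step 3: add edge 0-2 (w=9); MST = {0-2(w=9) 0-4(w=3) 1-4(w=4)}
step 4: add edge 0-3 (w=10); MST = {0-2(w=9) 0-3(w=10) 0-4(w=3) 1-4(w=4)}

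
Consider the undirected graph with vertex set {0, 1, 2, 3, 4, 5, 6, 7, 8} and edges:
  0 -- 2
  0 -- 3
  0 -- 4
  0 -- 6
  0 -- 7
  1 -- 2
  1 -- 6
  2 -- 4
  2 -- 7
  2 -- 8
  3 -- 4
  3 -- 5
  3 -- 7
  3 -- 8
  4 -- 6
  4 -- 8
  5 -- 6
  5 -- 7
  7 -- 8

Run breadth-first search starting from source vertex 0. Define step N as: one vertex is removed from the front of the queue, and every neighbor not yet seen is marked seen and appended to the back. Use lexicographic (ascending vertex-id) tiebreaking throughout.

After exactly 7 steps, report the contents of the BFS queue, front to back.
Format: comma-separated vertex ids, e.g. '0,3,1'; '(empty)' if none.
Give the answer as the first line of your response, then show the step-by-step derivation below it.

8,5

step 1: dequeue 0; queue=[2,3,4,6,7]; order=0
step 2: dequeue 2; queue=[3,4,6,7,1,8]; order=0,2
step 3: dequeue 3; queue=[4,6,7,1,8,5]; order=0,2,3
step 4: dequeue 4; queue=[6,7,1,8,5]; order=0,2,3,4
step 5: dequeue 6; queue=[7,1,8,5]; order=0,2,3,4,6
step 6: dequeue 7; queue=[1,8,5]; order=0,2,3,4,6,7
step 7: dequeue 1; queue=[8,5]; order=0,2,3,4,6,7,1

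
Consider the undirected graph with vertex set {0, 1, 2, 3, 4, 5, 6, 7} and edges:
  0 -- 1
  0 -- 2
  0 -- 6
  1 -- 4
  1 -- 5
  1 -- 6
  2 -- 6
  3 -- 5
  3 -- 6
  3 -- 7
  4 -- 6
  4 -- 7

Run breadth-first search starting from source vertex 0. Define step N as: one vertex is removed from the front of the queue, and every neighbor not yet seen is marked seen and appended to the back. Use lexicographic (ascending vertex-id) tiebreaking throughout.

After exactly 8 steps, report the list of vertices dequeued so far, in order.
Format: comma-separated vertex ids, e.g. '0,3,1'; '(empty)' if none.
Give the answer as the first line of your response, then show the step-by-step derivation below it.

0,1,2,6,4,5,3,7

step 1: dequeue 0; queue=[1,2,6]; order=0
step 2: dequeue 1; queue=[2,6,4,5]; order=0,1
step 3: dequeue 2; queue=[6,4,5]; order=0,1,2
step 4: dequeue 6; queue=[4,5,3]; order=0,1,2,6
step 5: dequeue 4; queue=[5,3,7]; order=0,1,2,6,4
step 6: dequeue 5; queue=[3,7]; order=0,1,2,6,4,5
step 7: dequeue 3; queue=[7]; order=0,1,2,6,4,5,3
step 8: dequeue 7; queue=[(empty)]; order=0,1,2,6,4,5,3,7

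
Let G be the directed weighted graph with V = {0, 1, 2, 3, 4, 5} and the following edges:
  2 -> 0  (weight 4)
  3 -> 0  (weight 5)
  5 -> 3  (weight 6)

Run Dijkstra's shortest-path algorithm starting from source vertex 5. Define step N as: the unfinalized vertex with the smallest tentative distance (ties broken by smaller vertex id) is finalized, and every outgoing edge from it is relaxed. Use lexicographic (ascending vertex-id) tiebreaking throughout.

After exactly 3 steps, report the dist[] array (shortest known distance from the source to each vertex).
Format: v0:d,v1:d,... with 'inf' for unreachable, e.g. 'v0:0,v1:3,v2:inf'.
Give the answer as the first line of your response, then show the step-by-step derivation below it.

v0:11,v1:inf,v2:inf,v3:6,v4:inf,v5:0

step 1: dist = v0:inf,v1:inf,v2:inf,v3:6,v4:inf,v5:0
step 2: dist = v0:11,v1:inf,v2:inf,v3:6,v4:inf,v5:0
step 3: dist = v0:11,v1:inf,v2:inf,v3:6,v4:inf,v5:0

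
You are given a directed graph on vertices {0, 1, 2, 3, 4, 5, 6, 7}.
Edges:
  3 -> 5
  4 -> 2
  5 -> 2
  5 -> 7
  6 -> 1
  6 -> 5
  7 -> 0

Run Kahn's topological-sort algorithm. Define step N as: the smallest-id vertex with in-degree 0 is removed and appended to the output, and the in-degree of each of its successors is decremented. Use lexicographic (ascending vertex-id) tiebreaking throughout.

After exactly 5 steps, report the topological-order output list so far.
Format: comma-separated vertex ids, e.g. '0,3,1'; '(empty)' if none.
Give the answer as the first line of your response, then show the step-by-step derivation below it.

3,4,6,1,5

step 1: output 3; order=[3]; indeg=(1,1,2,0,0,1,0,1)
step 2: output 4; order=[3,4]; indeg=(1,1,1,0,0,1,0,1)
step 3: output 6; order=[3,4,6]; indeg=(1,0,1,0,0,0,0,1)
step 4: output 1; order=[3,4,6,1]; indeg=(1,0,1,0,0,0,0,1)
step 5: output 5; order=[3,4,6,1,5]; indeg=(1,0,0,0,0,0,0,0)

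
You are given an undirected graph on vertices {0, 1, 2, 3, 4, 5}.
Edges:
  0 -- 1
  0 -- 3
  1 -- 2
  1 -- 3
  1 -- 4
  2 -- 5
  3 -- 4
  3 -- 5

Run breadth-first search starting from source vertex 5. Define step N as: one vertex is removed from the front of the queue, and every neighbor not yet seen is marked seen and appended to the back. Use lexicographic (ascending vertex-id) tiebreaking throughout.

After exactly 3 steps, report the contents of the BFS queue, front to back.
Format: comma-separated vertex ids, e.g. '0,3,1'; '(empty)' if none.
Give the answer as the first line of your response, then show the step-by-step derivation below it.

1,0,4

step 1: dequeue 5; queue=[2,3]; order=5
step 2: dequeue 2; queue=[3,1]; order=5,2
step 3: dequeue 3; queue=[1,0,4]; order=5,2,3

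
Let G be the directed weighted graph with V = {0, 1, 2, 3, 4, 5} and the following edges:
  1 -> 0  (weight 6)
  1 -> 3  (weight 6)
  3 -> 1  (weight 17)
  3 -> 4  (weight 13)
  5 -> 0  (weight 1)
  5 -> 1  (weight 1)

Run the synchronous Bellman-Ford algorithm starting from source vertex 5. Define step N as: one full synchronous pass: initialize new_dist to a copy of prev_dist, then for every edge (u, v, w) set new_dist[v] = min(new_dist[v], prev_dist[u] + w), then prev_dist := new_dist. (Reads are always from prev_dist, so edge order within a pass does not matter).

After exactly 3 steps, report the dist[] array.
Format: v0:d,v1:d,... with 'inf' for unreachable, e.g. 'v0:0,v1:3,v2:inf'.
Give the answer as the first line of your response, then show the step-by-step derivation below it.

v0:1,v1:1,v2:inf,v3:7,v4:20,v5:0

step 1: dist = v0:1,v1:1,v2:inf,v3:inf,v4:inf,v5:0
step 2: dist = v0:1,v1:1,v2:inf,v3:7,v4:inf,v5:0
step 3: dist = v0:1,v1:1,v2:inf,v3:7,v4:20,v5:0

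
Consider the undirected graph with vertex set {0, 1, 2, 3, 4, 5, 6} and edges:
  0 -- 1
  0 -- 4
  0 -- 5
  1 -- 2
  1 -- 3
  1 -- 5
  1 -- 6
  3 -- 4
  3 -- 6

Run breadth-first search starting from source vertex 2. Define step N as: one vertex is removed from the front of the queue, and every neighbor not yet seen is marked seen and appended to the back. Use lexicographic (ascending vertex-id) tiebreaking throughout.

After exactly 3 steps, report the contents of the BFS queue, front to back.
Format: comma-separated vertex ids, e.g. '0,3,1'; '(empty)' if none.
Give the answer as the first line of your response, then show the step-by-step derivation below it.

3,5,6,4

step 1: dequeue 2; queue=[1]; order=2
step 2: dequeue 1; queue=[0,3,5,6]; order=2,1
step 3: dequeue 0; queue=[3,5,6,4]; order=2,1,0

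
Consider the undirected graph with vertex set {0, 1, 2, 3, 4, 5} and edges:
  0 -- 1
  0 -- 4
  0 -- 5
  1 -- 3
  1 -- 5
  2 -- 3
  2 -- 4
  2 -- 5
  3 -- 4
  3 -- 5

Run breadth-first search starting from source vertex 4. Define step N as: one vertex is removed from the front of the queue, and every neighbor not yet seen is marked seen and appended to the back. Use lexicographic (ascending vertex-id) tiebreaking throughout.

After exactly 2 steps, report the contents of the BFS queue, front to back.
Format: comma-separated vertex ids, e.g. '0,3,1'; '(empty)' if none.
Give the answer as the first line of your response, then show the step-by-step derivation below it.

2,3,1,5

step 1: dequeue 4; queue=[0,2,3]; order=4
step 2: dequeue 0; queue=[2,3,1,5]; order=4,0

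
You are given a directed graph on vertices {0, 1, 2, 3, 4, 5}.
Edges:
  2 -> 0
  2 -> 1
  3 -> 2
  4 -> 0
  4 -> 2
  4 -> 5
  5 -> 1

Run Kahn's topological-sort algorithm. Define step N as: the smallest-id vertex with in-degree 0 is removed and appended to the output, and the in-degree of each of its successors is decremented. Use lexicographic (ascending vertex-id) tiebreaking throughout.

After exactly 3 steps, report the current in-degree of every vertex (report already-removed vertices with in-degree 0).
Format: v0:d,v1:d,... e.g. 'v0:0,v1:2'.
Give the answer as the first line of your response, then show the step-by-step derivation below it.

v0:0,v1:1,v2:0,v3:0,v4:0,v5:0

step 1: output 3; order=[3]; indeg=(2,2,1,0,0,1)
step 2: output 4; order=[3,4]; indeg=(1,2,0,0,0,0)
step 3: output 2; order=[3,4,2]; indeg=(0,1,0,0,0,0)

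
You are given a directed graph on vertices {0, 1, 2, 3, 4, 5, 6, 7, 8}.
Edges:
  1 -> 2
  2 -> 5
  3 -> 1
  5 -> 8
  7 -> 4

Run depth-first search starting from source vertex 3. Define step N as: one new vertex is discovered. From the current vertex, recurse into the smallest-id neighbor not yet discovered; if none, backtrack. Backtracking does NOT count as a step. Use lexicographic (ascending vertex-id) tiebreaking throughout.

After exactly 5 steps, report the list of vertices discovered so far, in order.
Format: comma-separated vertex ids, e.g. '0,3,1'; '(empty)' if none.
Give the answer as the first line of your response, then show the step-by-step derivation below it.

3,1,2,5,8

step 1: discover 3; path=3; order=3
step 2: discover 1; path=3>1; order=3,1
step 3: discover 2; path=3>1>2; order=3,1,2
step 4: discover 5; path=3>1>2>5; order=3,1,2,5
step 5: discover 8; path=3>1>2>5>8; order=3,1,2,5,8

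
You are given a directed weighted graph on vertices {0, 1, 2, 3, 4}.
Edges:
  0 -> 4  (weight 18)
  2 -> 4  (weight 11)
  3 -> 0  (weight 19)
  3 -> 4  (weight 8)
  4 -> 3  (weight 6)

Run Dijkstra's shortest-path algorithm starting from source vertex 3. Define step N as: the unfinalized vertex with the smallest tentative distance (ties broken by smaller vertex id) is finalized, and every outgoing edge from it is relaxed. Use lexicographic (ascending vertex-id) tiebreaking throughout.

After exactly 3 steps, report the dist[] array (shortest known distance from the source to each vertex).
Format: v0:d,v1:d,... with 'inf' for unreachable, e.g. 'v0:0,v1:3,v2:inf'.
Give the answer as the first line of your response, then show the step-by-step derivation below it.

v0:19,v1:inf,v2:inf,v3:0,v4:8

step 1: dist = v0:19,v1:inf,v2:inf,v3:0,v4:8
step 2: dist = v0:19,v1:inf,v2:inf,v3:0,v4:8
step 3: dist = v0:19,v1:inf,v2:inf,v3:0,v4:8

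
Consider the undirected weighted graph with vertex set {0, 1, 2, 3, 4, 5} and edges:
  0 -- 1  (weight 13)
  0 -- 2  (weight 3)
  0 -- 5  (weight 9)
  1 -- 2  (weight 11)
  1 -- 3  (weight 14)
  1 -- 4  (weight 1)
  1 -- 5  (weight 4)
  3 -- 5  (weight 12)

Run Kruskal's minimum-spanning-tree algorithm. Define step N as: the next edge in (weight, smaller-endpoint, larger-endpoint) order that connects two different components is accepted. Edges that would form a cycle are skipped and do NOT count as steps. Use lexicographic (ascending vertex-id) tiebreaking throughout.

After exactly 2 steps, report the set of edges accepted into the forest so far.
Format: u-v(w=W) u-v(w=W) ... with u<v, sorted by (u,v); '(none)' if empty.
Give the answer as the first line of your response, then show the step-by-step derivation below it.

0-2(w=3) 1-4(w=1)

step 1: add edge 1-4 (w=1); MST = {1-4(w=1)}
step 2: add edge 0-2 (w=3); MST = {0-2(w=3) 1-4(w=1)}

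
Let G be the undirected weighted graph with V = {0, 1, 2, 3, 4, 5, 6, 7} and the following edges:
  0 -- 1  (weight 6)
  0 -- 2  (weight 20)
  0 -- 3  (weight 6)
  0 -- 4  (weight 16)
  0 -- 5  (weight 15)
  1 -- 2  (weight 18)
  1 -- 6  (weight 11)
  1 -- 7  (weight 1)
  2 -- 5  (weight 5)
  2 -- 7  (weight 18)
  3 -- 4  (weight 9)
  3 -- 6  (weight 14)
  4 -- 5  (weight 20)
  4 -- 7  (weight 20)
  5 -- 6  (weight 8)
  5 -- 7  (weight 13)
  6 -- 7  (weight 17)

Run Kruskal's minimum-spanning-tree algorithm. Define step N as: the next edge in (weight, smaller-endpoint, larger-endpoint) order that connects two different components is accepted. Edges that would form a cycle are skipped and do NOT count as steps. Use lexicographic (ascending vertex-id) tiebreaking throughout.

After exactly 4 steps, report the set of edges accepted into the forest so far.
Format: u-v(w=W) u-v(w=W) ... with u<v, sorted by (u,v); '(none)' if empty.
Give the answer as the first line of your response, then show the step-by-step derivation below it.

0-1(w=6) 0-3(w=6) 1-7(w=1) 2-5(w=5)

step 1: add edge 1-7 (w=1); MST = {1-7(w=1)}
step 2: add edge 2-5 (w=5); MST = {1-7(w=1) 2-5(w=5)}
step 3: add edge 0-1 (w=6); MST = {0-1(w=6) 1-7(w=1) 2-5(w=5)}
step 4: add edge 0-3 (w=6); MST = {0-1(w=6) 0-3(w=6) 1-7(w=1) 2-5(w=5)}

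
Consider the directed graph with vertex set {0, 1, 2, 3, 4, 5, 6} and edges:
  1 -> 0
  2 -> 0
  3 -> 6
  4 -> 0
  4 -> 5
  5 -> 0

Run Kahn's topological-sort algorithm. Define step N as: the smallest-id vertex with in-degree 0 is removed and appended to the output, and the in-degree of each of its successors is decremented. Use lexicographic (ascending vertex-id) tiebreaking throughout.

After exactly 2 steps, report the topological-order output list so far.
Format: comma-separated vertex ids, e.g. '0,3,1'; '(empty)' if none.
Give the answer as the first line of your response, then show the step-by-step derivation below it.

1,2

step 1: output 1; order=[1]; indeg=(3,0,0,0,0,1,1)
step 2: output 2; order=[1,2]; indeg=(2,0,0,0,0,1,1)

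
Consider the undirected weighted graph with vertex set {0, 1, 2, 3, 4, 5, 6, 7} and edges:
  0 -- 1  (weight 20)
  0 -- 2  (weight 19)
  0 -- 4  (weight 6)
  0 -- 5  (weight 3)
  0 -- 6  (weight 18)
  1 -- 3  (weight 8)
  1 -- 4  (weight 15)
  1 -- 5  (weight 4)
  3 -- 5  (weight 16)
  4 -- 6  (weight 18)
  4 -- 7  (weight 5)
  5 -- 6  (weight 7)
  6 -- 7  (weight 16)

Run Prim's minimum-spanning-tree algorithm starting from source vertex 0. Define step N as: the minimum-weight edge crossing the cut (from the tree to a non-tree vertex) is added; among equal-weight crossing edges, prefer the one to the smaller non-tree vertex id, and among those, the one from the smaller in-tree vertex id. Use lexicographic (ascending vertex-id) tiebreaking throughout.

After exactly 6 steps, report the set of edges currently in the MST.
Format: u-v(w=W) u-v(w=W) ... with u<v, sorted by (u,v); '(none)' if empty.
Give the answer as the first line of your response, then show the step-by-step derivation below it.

0-4(w=6) 0-5(w=3) 1-3(w=8) 1-5(w=4) 4-7(w=5) 5-6(w=7)

step 1: add edge 0-5 (w=3); MST = {0-5(w=3)}
step 2: add edge 1-5 (w=4); MST = {0-5(w=3) 1-5(w=4)}
step 3: add edge 0-4 (w=6); MST = {0-4(w=6) 0-5(w=3) 1-5(w=4)}
step 4: add edge 4-7 (w=5); MST = {0-4(w=6) 0-5(w=3) 1-5(w=4) 4-7(w=5)}
step 5: add edge 5-6 (w=7); MST = {0-4(w=6) 0-5(w=3) 1-5(w=4) 4-7(w=5) 5-6(w=7)}
step 6: add edge 1-3 (w=8); MST = {0-4(w=6) 0-5(w=3) 1-3(w=8) 1-5(w=4) 4-7(w=5) 5-6(w=7)}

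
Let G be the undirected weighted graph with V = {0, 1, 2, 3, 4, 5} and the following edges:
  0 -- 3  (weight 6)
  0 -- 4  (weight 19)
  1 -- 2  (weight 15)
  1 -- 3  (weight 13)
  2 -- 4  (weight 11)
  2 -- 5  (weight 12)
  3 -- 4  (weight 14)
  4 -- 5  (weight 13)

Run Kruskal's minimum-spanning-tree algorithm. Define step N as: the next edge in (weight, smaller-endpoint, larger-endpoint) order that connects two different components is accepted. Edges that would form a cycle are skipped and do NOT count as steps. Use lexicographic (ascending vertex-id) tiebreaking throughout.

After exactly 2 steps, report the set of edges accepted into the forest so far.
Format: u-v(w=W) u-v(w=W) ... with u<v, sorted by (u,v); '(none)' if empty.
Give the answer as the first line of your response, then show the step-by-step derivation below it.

0-3(w=6) 2-4(w=11)

step 1: add edge 0-3 (w=6); MST = {0-3(w=6)}
step 2: add edge 2-4 (w=11); MST = {0-3(w=6) 2-4(w=11)}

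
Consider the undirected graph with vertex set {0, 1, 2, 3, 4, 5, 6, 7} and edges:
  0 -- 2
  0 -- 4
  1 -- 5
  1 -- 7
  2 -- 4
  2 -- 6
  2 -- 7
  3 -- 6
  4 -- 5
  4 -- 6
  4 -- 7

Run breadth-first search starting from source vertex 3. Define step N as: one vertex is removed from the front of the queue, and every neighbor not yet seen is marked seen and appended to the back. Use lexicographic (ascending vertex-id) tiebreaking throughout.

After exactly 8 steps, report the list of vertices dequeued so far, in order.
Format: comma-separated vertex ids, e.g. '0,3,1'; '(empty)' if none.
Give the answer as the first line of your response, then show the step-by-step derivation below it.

3,6,2,4,0,7,5,1

step 1: dequeue 3; queue=[6]; order=3
step 2: dequeue 6; queue=[2,4]; order=3,6
step 3: dequeue 2; queue=[4,0,7]; order=3,6,2
step 4: dequeue 4; queue=[0,7,5]; order=3,6,2,4
step 5: dequeue 0; queue=[7,5]; order=3,6,2,4,0
step 6: dequeue 7; queue=[5,1]; order=3,6,2,4,0,7
step 7: dequeue 5; queue=[1]; order=3,6,2,4,0,7,5
step 8: dequeue 1; queue=[(empty)]; order=3,6,2,4,0,7,5,1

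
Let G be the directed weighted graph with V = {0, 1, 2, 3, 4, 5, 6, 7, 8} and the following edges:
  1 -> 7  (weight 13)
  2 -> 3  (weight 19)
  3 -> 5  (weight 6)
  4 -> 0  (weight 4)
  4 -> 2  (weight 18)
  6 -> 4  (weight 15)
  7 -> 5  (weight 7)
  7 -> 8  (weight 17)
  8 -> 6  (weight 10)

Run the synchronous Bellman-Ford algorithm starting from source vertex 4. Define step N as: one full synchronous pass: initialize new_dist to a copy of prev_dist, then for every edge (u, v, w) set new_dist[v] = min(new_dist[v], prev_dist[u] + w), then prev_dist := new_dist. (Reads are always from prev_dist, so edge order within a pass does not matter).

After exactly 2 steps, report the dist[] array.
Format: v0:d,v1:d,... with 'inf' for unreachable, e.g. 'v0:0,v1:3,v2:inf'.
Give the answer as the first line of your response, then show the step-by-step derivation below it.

v0:4,v1:inf,v2:18,v3:37,v4:0,v5:inf,v6:inf,v7:inf,v8:inf

step 1: dist = v0:4,v1:inf,v2:18,v3:inf,v4:0,v5:inf,v6:inf,v7:inf,v8:inf
step 2: dist = v0:4,v1:inf,v2:18,v3:37,v4:0,v5:inf,v6:inf,v7:inf,v8:inf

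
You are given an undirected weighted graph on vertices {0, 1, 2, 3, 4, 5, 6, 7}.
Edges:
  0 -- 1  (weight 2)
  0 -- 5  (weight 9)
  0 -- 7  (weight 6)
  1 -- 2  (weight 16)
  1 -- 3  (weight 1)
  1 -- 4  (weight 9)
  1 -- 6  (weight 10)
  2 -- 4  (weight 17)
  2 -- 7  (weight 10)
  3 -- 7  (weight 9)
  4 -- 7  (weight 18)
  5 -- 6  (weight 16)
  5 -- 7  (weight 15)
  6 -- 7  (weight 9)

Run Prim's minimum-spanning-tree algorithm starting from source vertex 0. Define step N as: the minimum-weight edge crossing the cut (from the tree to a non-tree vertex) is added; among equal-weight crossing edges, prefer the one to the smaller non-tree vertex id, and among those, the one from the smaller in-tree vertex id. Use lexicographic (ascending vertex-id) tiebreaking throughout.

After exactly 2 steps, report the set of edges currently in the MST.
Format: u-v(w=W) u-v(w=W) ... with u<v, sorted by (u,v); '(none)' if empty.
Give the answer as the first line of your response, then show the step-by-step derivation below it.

0-1(w=2) 1-3(w=1)

step 1: add edge 0-1 (w=2); MST = {0-1(w=2)}
step 2: add edge 1-3 (w=1); MST = {0-1(w=2) 1-3(w=1)}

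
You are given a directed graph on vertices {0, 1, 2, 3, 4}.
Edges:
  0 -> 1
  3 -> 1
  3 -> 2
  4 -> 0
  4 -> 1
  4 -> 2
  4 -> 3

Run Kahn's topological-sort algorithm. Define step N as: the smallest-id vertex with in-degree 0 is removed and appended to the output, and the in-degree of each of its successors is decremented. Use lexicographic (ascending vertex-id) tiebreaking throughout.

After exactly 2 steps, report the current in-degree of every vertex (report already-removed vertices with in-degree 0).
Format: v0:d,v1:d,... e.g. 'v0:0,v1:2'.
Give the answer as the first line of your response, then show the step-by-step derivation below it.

v0:0,v1:1,v2:1,v3:0,v4:0

step 1: output 4; order=[4]; indeg=(0,2,1,0,0)
step 2: output 0; order=[4,0]; indeg=(0,1,1,0,0)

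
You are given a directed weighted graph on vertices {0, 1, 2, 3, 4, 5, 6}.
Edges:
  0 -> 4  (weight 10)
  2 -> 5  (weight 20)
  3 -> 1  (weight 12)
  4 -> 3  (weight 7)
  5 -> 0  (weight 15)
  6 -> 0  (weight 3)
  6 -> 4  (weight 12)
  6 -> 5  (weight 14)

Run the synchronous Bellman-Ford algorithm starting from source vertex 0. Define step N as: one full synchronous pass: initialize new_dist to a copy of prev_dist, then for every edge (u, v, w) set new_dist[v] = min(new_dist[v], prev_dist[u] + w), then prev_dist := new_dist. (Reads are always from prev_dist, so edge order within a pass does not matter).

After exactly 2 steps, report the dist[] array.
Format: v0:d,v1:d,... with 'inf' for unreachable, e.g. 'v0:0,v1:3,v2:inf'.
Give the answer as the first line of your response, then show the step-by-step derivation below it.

v0:0,v1:inf,v2:inf,v3:17,v4:10,v5:inf,v6:inf

step 1: dist = v0:0,v1:inf,v2:inf,v3:inf,v4:10,v5:inf,v6:inf
step 2: dist = v0:0,v1:inf,v2:inf,v3:17,v4:10,v5:inf,v6:inf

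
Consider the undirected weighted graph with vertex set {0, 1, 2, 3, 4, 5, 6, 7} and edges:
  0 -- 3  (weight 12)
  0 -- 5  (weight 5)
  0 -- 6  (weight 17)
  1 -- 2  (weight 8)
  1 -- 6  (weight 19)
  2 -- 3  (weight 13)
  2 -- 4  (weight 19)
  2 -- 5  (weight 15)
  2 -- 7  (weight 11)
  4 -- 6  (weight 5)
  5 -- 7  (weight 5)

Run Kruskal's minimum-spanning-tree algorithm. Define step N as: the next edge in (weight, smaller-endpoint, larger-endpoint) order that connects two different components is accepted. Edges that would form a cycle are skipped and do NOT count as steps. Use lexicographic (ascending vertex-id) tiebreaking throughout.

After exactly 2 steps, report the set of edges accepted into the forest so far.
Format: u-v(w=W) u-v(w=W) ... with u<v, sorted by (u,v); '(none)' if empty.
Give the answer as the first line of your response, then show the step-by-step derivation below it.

0-5(w=5) 4-6(w=5)

step 1: add edge 0-5 (w=5); MST = {0-5(w=5)}
step 2: add edge 4-6 (w=5); MST = {0-5(w=5) 4-6(w=5)}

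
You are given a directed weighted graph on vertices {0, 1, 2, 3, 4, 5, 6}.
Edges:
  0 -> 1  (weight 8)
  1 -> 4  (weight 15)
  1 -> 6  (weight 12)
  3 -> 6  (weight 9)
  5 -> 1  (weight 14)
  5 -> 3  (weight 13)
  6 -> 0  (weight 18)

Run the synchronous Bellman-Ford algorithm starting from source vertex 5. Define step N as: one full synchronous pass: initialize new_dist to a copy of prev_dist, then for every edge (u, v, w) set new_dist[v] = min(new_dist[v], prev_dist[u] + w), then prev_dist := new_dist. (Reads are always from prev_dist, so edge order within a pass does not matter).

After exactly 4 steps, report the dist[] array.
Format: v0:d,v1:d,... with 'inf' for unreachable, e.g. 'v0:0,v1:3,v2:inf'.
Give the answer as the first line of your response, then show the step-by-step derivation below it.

v0:40,v1:14,v2:inf,v3:13,v4:29,v5:0,v6:22

step 1: dist = v0:inf,v1:14,v2:inf,v3:13,v4:inf,v5:0,v6:inf
step 2: dist = v0:inf,v1:14,v2:inf,v3:13,v4:29,v5:0,v6:22
step 3: dist = v0:40,v1:14,v2:inf,v3:13,v4:29,v5:0,v6:22
step 4: dist = v0:40,v1:14,v2:inf,v3:13,v4:29,v5:0,v6:22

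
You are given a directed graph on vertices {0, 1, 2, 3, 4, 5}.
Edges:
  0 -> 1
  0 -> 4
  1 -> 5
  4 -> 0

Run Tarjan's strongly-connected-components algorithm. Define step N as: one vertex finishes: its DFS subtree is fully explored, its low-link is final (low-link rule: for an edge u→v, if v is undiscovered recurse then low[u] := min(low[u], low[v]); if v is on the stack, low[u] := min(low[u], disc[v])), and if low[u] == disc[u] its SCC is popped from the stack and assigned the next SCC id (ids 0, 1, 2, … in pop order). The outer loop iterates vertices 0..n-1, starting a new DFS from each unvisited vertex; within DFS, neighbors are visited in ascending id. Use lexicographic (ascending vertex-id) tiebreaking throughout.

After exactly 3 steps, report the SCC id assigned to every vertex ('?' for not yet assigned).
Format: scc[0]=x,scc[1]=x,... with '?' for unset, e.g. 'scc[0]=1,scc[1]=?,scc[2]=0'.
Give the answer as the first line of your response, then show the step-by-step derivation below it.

scc[0]=?,scc[1]=1,scc[2]=?,scc[3]=?,scc[4]=?,scc[5]=0

step 1: low=(low[0]=0,low[1]=1,low[2]=?,low[3]=?,low[4]=?,low[5]=2); scc=(scc[0]=?,scc[1]=?,scc[2]=?,scc[3]=?,scc[4]=?,scc[5]=0)
step 2: low=(low[0]=0,low[1]=1,low[2]=?,low[3]=?,low[4]=?,low[5]=2); scc=(scc[0]=?,scc[1]=1,scc[2]=?,scc[3]=?,scc[4]=?,scc[5]=0)
step 3: low=(low[0]=0,low[1]=1,low[2]=?,low[3]=?,low[4]=0,low[5]=2); scc=(scc[0]=?,scc[1]=1,scc[2]=?,scc[3]=?,scc[4]=?,scc[5]=0)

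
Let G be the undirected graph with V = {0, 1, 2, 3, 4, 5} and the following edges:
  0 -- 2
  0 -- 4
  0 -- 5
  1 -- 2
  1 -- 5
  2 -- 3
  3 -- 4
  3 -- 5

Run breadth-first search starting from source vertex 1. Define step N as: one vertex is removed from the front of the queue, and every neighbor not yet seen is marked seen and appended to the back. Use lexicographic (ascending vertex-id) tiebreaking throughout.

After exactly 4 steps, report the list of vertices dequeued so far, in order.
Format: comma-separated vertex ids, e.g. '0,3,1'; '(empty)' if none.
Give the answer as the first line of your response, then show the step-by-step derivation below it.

1,2,5,0

step 1: dequeue 1; queue=[2,5]; order=1
step 2: dequeue 2; queue=[5,0,3]; order=1,2
step 3: dequeue 5; queue=[0,3]; order=1,2,5
step 4: dequeue 0; queue=[3,4]; order=1,2,5,0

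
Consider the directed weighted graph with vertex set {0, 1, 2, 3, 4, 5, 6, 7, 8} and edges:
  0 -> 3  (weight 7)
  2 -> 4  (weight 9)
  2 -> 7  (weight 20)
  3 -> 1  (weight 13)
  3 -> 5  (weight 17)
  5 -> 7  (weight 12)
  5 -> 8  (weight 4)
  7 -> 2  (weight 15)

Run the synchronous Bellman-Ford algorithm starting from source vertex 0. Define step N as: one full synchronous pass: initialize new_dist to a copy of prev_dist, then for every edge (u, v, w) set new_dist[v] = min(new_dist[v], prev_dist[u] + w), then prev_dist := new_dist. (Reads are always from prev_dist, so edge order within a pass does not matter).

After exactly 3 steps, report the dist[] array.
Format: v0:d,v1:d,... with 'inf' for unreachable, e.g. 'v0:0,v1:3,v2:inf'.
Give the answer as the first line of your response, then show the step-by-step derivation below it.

v0:0,v1:20,v2:inf,v3:7,v4:inf,v5:24,v6:inf,v7:36,v8:28

step 1: dist = v0:0,v1:inf,v2:inf,v3:7,v4:inf,v5:inf,v6:inf,v7:inf,v8:inf
step 2: dist = v0:0,v1:20,v2:inf,v3:7,v4:inf,v5:24,v6:inf,v7:inf,v8:inf
step 3: dist = v0:0,v1:20,v2:inf,v3:7,v4:inf,v5:24,v6:inf,v7:36,v8:28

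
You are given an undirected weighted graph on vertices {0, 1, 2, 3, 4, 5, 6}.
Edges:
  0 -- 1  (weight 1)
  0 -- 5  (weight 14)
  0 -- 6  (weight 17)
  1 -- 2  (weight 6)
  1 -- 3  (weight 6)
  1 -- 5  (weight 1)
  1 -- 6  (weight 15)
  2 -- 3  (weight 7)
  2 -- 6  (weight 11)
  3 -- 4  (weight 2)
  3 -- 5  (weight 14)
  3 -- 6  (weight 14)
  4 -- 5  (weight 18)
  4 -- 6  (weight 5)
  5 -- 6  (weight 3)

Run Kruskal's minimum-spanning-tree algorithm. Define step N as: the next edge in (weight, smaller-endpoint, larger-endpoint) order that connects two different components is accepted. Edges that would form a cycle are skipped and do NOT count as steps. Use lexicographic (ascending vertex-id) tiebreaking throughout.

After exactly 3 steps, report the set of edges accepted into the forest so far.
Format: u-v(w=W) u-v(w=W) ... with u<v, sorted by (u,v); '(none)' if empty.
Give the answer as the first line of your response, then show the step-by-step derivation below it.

0-1(w=1) 1-5(w=1) 3-4(w=2)

step 1: add edge 0-1 (w=1); MST = {0-1(w=1)}
step 2: add edge 1-5 (w=1); MST = {0-1(w=1) 1-5(w=1)}
step 3: add edge 3-4 (w=2); MST = {0-1(w=1) 1-5(w=1) 3-4(w=2)}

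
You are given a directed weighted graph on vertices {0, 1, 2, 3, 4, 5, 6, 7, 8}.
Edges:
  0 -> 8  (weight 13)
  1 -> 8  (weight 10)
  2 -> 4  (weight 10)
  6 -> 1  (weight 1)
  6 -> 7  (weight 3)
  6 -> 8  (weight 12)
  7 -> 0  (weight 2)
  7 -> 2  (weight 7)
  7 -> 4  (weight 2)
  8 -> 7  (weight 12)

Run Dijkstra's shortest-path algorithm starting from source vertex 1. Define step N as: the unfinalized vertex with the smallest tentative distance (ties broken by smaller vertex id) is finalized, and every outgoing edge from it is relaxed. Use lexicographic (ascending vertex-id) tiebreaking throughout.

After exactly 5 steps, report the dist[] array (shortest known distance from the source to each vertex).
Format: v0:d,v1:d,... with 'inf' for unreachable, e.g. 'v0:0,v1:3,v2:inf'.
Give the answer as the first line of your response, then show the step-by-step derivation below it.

v0:24,v1:0,v2:29,v3:inf,v4:24,v5:inf,v6:inf,v7:22,v8:10

step 1: dist = v0:inf,v1:0,v2:inf,v3:inf,v4:inf,v5:inf,v6:inf,v7:inf,v8:10
step 2: dist = v0:inf,v1:0,v2:inf,v3:inf,v4:inf,v5:inf,v6:inf,v7:22,v8:10
step 3: dist = v0:24,v1:0,v2:29,v3:inf,v4:24,v5:inf,v6:inf,v7:22,v8:10
step 4: dist = v0:24,v1:0,v2:29,v3:inf,v4:24,v5:inf,v6:inf,v7:22,v8:10
step 5: dist = v0:24,v1:0,v2:29,v3:inf,v4:24,v5:inf,v6:inf,v7:22,v8:10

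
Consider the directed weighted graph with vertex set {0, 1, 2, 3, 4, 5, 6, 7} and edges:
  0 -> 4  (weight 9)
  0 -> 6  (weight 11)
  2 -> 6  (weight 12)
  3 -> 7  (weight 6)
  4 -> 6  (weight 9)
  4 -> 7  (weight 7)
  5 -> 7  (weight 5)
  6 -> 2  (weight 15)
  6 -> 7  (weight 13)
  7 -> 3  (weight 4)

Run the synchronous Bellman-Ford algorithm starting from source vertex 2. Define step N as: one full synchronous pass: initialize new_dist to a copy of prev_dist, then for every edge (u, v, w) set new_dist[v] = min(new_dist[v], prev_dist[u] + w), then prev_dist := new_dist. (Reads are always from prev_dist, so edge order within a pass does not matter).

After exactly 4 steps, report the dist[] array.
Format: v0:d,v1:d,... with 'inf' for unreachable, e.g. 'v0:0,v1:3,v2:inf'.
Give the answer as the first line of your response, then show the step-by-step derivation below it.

v0:inf,v1:inf,v2:0,v3:29,v4:inf,v5:inf,v6:12,v7:25

step 1: dist = v0:inf,v1:inf,v2:0,v3:inf,v4:inf,v5:inf,v6:12,v7:inf
step 2: dist = v0:inf,v1:inf,v2:0,v3:inf,v4:inf,v5:inf,v6:12,v7:25
step 3: dist = v0:inf,v1:inf,v2:0,v3:29,v4:inf,v5:inf,v6:12,v7:25
step 4: dist = v0:inf,v1:inf,v2:0,v3:29,v4:inf,v5:inf,v6:12,v7:25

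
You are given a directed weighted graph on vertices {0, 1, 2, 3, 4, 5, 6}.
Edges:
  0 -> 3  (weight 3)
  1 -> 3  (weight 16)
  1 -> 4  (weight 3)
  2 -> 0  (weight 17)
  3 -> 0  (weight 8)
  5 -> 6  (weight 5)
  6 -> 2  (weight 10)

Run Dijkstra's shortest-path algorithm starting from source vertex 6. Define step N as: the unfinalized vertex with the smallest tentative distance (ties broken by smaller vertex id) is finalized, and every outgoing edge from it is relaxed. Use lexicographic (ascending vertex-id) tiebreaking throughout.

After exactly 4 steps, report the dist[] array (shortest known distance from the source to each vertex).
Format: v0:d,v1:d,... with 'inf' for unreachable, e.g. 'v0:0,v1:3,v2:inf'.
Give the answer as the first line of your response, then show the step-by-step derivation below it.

v0:27,v1:inf,v2:10,v3:30,v4:inf,v5:inf,v6:0

step 1: dist = v0:inf,v1:inf,v2:10,v3:inf,v4:inf,v5:inf,v6:0
step 2: dist = v0:27,v1:inf,v2:10,v3:inf,v4:inf,v5:inf,v6:0
step 3: dist = v0:27,v1:inf,v2:10,v3:30,v4:inf,v5:inf,v6:0
step 4: dist = v0:27,v1:inf,v2:10,v3:30,v4:inf,v5:inf,v6:0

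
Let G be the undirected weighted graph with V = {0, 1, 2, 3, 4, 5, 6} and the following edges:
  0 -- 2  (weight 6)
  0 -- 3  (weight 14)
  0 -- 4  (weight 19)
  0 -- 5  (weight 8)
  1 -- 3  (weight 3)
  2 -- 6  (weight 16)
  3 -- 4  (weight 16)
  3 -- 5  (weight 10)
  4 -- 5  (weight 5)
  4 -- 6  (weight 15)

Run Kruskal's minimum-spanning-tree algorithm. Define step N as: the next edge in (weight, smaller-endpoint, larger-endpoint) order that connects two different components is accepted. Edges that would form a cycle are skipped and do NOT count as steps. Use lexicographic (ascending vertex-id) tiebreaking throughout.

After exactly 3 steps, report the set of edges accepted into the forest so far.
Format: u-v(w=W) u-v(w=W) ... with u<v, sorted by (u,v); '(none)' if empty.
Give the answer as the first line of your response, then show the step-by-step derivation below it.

0-2(w=6) 1-3(w=3) 4-5(w=5)

step 1: add edge 1-3 (w=3); MST = {1-3(w=3)}
step 2: add edge 4-5 (w=5); MST = {1-3(w=3) 4-5(w=5)}
step 3: add edge 0-2 (w=6); MST = {0-2(w=6) 1-3(w=3) 4-5(w=5)}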